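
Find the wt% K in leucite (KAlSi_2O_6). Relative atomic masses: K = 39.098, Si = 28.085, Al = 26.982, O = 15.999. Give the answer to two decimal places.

Molar mass of KAlSi_2O_6: 1·39.098 + 1·26.982 + 2·28.085 + 6·15.999 = 218.244 g/mol.
Mass of K per formula unit: 1 × 39.098 = 39.098 g.
Weight fraction K = 39.098 / 218.244 = 0.1791.

17.91 weight percent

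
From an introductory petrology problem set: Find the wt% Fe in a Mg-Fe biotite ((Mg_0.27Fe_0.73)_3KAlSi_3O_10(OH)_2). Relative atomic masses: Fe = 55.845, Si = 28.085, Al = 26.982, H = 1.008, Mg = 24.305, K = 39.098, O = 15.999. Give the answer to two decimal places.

Molar mass of (Mg_0.27Fe_0.73)_3KAlSi_3O_10(OH)_2: 0.81×24.305 + 2.19×55.845 + 1×39.098 + 1×26.982 + 3×28.085 + 12×15.999 + 2×1.008 = 486.327 g/mol.
Mass of Fe per formula unit: 2.19 × 55.845 = 122.301 g.
Weight fraction Fe = 122.301 / 486.327 = 0.2515.

25.15 wt%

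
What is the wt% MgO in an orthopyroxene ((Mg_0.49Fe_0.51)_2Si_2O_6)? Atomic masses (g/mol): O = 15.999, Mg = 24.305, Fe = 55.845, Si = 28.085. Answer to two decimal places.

16.96 wt%

Formula mass = 232.945 g/mol.
0.98 Mg → 0.9800 mol MgO per formula unit; M(MgO) = 40.304, so MgO mass = 39.498 g.
39.498/232.945 × 100 = 16.96 wt%.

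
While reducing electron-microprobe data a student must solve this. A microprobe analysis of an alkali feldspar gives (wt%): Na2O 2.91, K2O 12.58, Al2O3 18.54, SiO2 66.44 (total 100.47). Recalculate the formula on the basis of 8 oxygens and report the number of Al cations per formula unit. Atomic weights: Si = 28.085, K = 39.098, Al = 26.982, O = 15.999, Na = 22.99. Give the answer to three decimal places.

0.990 Al apfu

2.91 wt% Na2O ÷ 61.979 g/mol = 0.04695 mol, giving 0.09390 Na and 0.04695 O.
12.58 wt% K2O ÷ 94.195 g/mol = 0.13355 mol, giving 0.26710 K and 0.13355 O.
18.54 wt% Al2O3 ÷ 101.961 g/mol = 0.18183 mol, giving 0.36366 Al and 0.54549 O.
66.44 wt% SiO2 ÷ 60.083 g/mol = 1.10580 mol, giving 1.10580 Si and 2.21160 O.
Oxygen sums to 2.93759; scaling by 8/2.93759 = 2.72332 puts the formula on 8 O.
Al: 0.36366 × 2.72332 = 0.990 atoms per formula unit.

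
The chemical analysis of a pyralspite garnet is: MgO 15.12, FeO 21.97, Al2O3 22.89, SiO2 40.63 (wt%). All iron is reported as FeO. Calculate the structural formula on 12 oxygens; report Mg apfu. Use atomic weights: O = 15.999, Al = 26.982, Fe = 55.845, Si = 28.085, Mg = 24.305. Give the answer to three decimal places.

MgO: 15.12/40.304 = 0.37515 mol → 0.37515 mol Mg, 0.37515 mol O.
FeO: 21.97/71.844 = 0.30580 mol → 0.30580 mol Fe, 0.30580 mol O.
Al2O3: 22.89/101.961 = 0.22450 mol → 0.44900 mol Al, 0.67350 mol O.
SiO2: 40.63/60.083 = 0.67623 mol → 0.67623 mol Si, 1.35246 mol O.
Total oxygen = 2.70691 mol. Normalization factor = 12/2.70691 = 4.43310.
Mg per 12 O = 0.37515 × 4.43310 = 1.663.

1.663 Mg apfu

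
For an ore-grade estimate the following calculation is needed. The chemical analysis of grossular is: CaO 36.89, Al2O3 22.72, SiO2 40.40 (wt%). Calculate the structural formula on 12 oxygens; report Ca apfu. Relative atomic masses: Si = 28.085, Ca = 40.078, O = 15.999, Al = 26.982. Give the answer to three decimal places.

2.955 Ca apfu

CaO: 36.89/56.077 = 0.65785 mol → 0.65785 mol Ca, 0.65785 mol O.
Al2O3: 22.72/101.961 = 0.22283 mol → 0.44566 mol Al, 0.66849 mol O.
SiO2: 40.40/60.083 = 0.67240 mol → 0.67240 mol Si, 1.34480 mol O.
Total oxygen = 2.67114 mol. Normalization factor = 12/2.67114 = 4.49246.
Ca per 12 O = 0.65785 × 4.49246 = 2.955.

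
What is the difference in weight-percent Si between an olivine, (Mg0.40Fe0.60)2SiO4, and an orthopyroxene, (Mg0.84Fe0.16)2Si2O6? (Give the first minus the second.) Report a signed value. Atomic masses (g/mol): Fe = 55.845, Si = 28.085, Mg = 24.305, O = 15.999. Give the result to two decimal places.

First mineral: 28.085 g Si in 178.539 g formula = 15.73 wt% Si.
Second mineral: 56.170 g Si in 210.867 g formula = 26.64 wt% Si.
15.73% − 26.64% gives a difference of -10.91 percentage points.

-10.91 percentage points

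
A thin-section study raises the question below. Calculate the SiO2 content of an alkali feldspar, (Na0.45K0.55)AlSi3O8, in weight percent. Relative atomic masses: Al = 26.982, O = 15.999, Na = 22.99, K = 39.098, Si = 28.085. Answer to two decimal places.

66.49 wt%

Molar mass of (Na0.45K0.55)AlSi3O8 = 0.45*22.99 + 0.55*39.098 + 1*26.982 + 3*28.085 + 8*15.999 = 271.078 g/mol.
Each formula unit contains 3 Si, equivalent to 3/1 = 3.0000 mol SiO2.
M(SiO2) = 1×28.085 + 2×15.999 = 60.083 g/mol.
Mass of SiO2 per formula unit = 3.0000 × 60.083 = 180.249 g.
SiO2 wt% = 180.249 / 271.078 × 100 = 66.49%.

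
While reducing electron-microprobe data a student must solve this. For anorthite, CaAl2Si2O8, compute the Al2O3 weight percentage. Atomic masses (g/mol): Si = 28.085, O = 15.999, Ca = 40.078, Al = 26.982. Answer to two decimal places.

36.65 wt%

Molar mass of CaAl2Si2O8 = 1·40.078 + 2·26.982 + 2·28.085 + 8·15.999 = 278.204 g/mol.
Each formula unit contains 2 Al, equivalent to 2/2 = 1.0000 mol Al2O3.
M(Al2O3) = 2×26.982 + 3×15.999 = 101.961 g/mol.
Mass of Al2O3 per formula unit = 1.0000 × 101.961 = 101.961 g.
Al2O3 wt% = 101.961 / 278.204 × 100 = 36.65%.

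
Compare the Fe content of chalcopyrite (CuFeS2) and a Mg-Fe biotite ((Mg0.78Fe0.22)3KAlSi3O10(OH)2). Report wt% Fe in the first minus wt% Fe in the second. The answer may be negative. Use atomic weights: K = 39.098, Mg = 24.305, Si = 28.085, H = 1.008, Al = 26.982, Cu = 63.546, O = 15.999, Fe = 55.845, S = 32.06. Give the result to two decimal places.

First mineral: 55.845 g Fe in 183.511 g formula = 30.43 wt% Fe.
Second mineral: 36.858 g Fe in 438.070 g formula = 8.41 wt% Fe.
30.43% − 8.41% gives a difference of 22.02 percentage points.

22.02 percentage points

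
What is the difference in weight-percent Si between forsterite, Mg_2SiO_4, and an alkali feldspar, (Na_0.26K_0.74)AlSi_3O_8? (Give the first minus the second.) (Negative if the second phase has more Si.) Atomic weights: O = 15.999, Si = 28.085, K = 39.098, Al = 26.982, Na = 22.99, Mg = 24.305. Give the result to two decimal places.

First mineral: 28.085 g Si in 140.691 g formula = 19.96 wt% Si.
Second mineral: 84.255 g Si in 274.139 g formula = 30.73 wt% Si.
19.96% − 30.73% gives a difference of -10.77 percentage points.

-10.77 percentage points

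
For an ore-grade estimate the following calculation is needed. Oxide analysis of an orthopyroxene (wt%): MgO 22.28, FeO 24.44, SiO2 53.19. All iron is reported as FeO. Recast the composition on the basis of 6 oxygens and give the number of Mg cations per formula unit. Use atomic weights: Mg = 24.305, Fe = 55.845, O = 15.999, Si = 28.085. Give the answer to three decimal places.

1.245 Mg apfu

MgO: 22.28/40.304 = 0.55280 mol → 0.55280 mol Mg, 0.55280 mol O.
FeO: 24.44/71.844 = 0.34018 mol → 0.34018 mol Fe, 0.34018 mol O.
SiO2: 53.19/60.083 = 0.88528 mol → 0.88528 mol Si, 1.77056 mol O.
Total oxygen = 2.66354 mol. Normalization factor = 6/2.66354 = 2.25264.
Mg per 6 O = 0.55280 × 2.25264 = 1.245.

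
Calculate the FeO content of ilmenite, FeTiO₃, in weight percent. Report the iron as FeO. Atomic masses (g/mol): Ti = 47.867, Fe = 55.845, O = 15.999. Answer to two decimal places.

47.36 wt%

M(FeTiO₃) = 151.709 g/mol; M(FeO) = 71.844 g/mol.
Moles FeO per formula unit = 1 Fe ÷ 1 = 1.0000.
FeO fraction = (1.0000 × 71.844) / 151.709 = 71.844/151.709 = 0.4736.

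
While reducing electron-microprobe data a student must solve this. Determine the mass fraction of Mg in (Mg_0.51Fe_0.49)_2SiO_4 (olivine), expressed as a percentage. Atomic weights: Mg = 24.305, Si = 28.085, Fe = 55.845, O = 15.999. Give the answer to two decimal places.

M((Mg_0.51Fe_0.49)_2SiO_4) = 171.600 g/mol.
Mg contributes 1.02 × 24.305 = 24.791 g per mole.
24.791/171.600 = 0.1445 → 14.45%.

14.45 weight percent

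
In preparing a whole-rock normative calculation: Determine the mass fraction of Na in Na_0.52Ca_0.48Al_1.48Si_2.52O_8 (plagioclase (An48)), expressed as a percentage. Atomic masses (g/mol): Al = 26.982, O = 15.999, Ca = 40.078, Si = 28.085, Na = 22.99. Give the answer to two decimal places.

Molar mass of Na_0.52Ca_0.48Al_1.48Si_2.52O_8: 0.52·22.99 + 0.48·40.078 + 1.48·26.982 + 2.52·28.085 + 8·15.999 = 269.892 g/mol.
Mass of Na per formula unit: 0.52 × 22.99 = 11.955 g.
Weight fraction Na = 11.955 / 269.892 = 0.0443.

4.43 mass %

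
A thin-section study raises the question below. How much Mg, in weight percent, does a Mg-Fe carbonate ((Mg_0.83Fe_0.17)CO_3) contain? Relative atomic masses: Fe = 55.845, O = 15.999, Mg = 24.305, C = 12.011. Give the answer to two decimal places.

Formula mass = 0.83*24.305 + 0.17*55.845 + 1*12.011 + 3*15.999 = 89.675 g/mol, of which 20.173 g is Mg.
So Mg makes up 20.173/89.675 = 0.2250 of the mass, i.e. 22.50%.

22.50 weight percent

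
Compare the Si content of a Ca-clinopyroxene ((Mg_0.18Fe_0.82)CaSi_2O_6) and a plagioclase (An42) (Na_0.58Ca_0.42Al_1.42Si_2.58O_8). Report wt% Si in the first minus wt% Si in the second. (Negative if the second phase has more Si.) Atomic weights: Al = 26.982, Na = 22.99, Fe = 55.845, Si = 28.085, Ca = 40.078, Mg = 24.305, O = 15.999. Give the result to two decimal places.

M((Mg_0.18Fe_0.82)CaSi_2O_6) = 242.410 g/mol, so wt% Si = 56.170/242.410 × 100 = 23.17%.
M(Na_0.58Ca_0.42Al_1.42Si_2.58O_8) = 268.933 g/mol, so wt% Si = 72.459/268.933 × 100 = 26.94%.
23.17 − 26.94 = -3.77 pp.

-3.77 percentage points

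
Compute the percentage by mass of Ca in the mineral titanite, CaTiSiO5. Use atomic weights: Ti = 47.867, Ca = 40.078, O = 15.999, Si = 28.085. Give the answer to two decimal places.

Molar mass of CaTiSiO5: 1*40.078 + 1*47.867 + 1*28.085 + 5*15.999 = 196.025 g/mol.
Mass of Ca per formula unit: 1 × 40.078 = 40.078 g.
Weight fraction Ca = 40.078 / 196.025 = 0.2045.

20.45 wt%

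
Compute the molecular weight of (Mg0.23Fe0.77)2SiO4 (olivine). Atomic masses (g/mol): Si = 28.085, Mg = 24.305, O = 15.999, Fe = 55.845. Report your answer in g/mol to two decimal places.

189.26 g/mol

The formula mass is the sum 0.46(24.305) + 1.54(55.845) + 1(28.085) + 4(15.999).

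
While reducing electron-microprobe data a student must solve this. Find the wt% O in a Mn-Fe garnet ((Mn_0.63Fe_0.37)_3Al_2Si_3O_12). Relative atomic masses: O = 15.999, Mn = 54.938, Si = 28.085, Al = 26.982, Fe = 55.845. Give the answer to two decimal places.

38.71 mass %

M((Mn_0.63Fe_0.37)_3Al_2Si_3O_12) = 496.028 g/mol.
O contributes 12 × 15.999 = 191.988 g per mole.
191.988/496.028 = 0.3871 → 38.71%.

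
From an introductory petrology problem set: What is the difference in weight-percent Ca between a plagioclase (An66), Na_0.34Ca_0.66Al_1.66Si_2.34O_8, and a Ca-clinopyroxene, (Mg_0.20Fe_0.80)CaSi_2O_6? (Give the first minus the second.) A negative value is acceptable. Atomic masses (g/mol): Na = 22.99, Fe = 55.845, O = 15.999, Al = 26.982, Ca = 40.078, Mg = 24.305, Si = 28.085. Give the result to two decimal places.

M(Na_0.34Ca_0.66Al_1.66Si_2.34O_8) = 272.769 g/mol, so wt% Ca = 26.451/272.769 × 100 = 9.70%.
M((Mg_0.20Fe_0.80)CaSi_2O_6) = 241.779 g/mol, so wt% Ca = 40.078/241.779 × 100 = 16.58%.
9.70 − 16.58 = -6.88 pp.

-6.88 percentage points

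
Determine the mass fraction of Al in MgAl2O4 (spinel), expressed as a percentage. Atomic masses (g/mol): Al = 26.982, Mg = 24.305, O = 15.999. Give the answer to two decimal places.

Molar mass of MgAl2O4: 1·24.305 + 2·26.982 + 4·15.999 = 142.265 g/mol.
Mass of Al per formula unit: 2 × 26.982 = 53.964 g.
Weight fraction Al = 53.964 / 142.265 = 0.3793.

37.93 weight percent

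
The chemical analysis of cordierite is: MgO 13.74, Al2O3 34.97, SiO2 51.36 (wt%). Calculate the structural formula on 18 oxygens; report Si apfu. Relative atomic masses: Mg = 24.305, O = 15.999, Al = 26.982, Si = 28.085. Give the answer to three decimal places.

MgO (M=40.304): mol = 0.34091; Mg = 0.34091, O = 0.34091.
Al2O3 (M=101.961): mol = 0.34297; Al = 0.68594, O = 1.02891.
SiO2 (M=60.083): mol = 0.85482; Si = 0.85482, O = 1.70964.
ΣO = 3.07946; factor = 18/ΣO = 5.84518.
Si apfu = 0.85482 × 5.84518 = 4.997.

4.997 Si apfu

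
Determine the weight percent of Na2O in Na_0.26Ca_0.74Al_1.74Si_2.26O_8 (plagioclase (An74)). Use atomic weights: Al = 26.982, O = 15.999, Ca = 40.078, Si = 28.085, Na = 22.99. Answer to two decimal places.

Formula mass = 274.048 g/mol.
0.26 Na → 0.1300 mol Na2O per formula unit; M(Na2O) = 61.979, so Na2O mass = 8.057 g.
8.057/274.048 × 100 = 2.94 wt%.

2.94 wt%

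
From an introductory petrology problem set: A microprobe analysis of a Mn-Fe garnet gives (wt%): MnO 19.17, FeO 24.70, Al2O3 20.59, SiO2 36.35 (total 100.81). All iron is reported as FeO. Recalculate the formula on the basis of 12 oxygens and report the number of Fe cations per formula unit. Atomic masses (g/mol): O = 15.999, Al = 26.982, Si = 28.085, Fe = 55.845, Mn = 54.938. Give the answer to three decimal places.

19.17 wt% MnO ÷ 70.937 g/mol = 0.27024 mol, giving 0.27024 Mn and 0.27024 O.
24.70 wt% FeO ÷ 71.844 g/mol = 0.34380 mol, giving 0.34380 Fe and 0.34380 O.
20.59 wt% Al2O3 ÷ 101.961 g/mol = 0.20194 mol, giving 0.40388 Al and 0.60582 O.
36.35 wt% SiO2 ÷ 60.083 g/mol = 0.60500 mol, giving 0.60500 Si and 1.21000 O.
Oxygen sums to 2.42986; scaling by 12/2.42986 = 4.93856 puts the formula on 12 O.
Fe: 0.34380 × 4.93856 = 1.698 atoms per formula unit.

1.698 Fe apfu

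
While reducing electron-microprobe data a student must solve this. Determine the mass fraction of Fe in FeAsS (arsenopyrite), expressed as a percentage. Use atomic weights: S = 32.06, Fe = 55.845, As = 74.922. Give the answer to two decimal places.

34.30 weight percent

M(FeAsS) = 162.827 g/mol.
Fe contributes 1 × 55.845 = 55.845 g per mole.
55.845/162.827 = 0.3430 → 34.30%.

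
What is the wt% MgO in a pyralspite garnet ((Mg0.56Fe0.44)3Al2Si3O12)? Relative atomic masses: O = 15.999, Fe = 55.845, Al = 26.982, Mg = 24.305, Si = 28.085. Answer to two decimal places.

15.22 wt%

Formula mass = 444.755 g/mol.
1.68 Mg → 1.6800 mol MgO per formula unit; M(MgO) = 40.304, so MgO mass = 67.711 g.
67.711/444.755 × 100 = 15.22 wt%.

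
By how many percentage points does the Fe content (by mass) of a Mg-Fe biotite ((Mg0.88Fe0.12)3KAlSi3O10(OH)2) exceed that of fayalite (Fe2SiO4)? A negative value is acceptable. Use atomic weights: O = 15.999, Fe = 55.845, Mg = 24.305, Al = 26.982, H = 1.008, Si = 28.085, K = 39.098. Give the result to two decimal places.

-50.12 percentage points

M((Mg0.88Fe0.12)3KAlSi3O10(OH)2) = 428.608 g/mol, so wt% Fe = 20.104/428.608 × 100 = 4.69%.
M(Fe2SiO4) = 203.771 g/mol, so wt% Fe = 111.690/203.771 × 100 = 54.81%.
4.69 − 54.81 = -50.12 pp.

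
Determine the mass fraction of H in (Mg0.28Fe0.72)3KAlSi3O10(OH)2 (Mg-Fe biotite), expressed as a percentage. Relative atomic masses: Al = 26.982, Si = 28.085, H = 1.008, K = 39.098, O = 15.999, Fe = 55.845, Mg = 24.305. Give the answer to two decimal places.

0.42 weight percent

Formula mass = 0.84×24.305 + 2.16×55.845 + 1×39.098 + 1×26.982 + 3×28.085 + 12×15.999 + 2×1.008 = 485.380 g/mol, of which 2.016 g is H.
So H makes up 2.016/485.380 = 0.0042 of the mass, i.e. 0.42%.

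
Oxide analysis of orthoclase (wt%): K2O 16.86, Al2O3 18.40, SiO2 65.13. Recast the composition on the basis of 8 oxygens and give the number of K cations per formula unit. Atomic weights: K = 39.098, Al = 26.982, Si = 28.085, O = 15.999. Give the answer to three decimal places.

0.992 K apfu

K2O: 16.86/94.195 = 0.17899 mol → 0.35798 mol K, 0.17899 mol O.
Al2O3: 18.40/101.961 = 0.18046 mol → 0.36092 mol Al, 0.54138 mol O.
SiO2: 65.13/60.083 = 1.08400 mol → 1.08400 mol Si, 2.16800 mol O.
Total oxygen = 2.88837 mol. Normalization factor = 8/2.88837 = 2.76973.
K per 8 O = 0.35798 × 2.76973 = 0.992.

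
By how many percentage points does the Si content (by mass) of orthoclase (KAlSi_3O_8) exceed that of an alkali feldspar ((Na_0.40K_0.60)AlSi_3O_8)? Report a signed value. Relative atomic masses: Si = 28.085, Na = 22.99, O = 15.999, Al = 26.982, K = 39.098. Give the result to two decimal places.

Si in KAlSi_3O_8: molar mass 278.327 g/mol; 3×28.085 = 84.255 g → 30.27 wt%.
Si in (Na_0.40K_0.60)AlSi_3O_8: molar mass 271.884 g/mol; 3×28.085 = 84.255 g → 30.99 wt%.
Difference = 30.27 − 30.99 = -0.72 percentage points.

-0.72 percentage points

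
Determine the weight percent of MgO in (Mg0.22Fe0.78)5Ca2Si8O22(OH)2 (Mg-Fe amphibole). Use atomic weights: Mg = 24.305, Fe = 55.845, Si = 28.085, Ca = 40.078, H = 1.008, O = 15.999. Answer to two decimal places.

4.74 wt%

Formula mass = 935.359 g/mol.
1.10 Mg → 1.1000 mol MgO per formula unit; M(MgO) = 40.304, so MgO mass = 44.334 g.
44.334/935.359 × 100 = 4.74 wt%.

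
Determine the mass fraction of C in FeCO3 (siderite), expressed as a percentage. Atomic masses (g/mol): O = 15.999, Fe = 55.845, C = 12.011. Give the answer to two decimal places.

Molar mass of FeCO3: 1*55.845 + 1*12.011 + 3*15.999 = 115.853 g/mol.
Mass of C per formula unit: 1 × 12.011 = 12.011 g.
Weight fraction C = 12.011 / 115.853 = 0.1037.

10.37 wt%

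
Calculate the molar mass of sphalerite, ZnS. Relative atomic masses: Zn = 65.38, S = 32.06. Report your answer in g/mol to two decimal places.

97.44 g/mol

M = 1*65.38 + 1*32.06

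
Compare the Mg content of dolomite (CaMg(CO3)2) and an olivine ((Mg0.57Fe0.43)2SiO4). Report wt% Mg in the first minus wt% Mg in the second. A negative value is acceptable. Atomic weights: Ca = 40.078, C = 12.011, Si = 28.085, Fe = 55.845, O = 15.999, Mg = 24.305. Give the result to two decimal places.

First mineral: 24.305 g Mg in 184.399 g formula = 13.18 wt% Mg.
Second mineral: 27.708 g Mg in 167.815 g formula = 16.51 wt% Mg.
13.18% − 16.51% gives a difference of -3.33 percentage points.

-3.33 percentage points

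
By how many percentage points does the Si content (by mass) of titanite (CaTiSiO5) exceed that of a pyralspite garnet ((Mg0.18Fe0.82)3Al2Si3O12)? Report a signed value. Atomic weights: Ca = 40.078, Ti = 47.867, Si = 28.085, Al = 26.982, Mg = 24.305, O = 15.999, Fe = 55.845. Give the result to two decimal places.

-3.20 percentage points

Si in CaTiSiO5: molar mass 196.025 g/mol; 1×28.085 = 28.085 g → 14.33 wt%.
Si in (Mg0.18Fe0.82)3Al2Si3O12: molar mass 480.710 g/mol; 3×28.085 = 84.255 g → 17.53 wt%.
Difference = 14.33 − 17.53 = -3.20 percentage points.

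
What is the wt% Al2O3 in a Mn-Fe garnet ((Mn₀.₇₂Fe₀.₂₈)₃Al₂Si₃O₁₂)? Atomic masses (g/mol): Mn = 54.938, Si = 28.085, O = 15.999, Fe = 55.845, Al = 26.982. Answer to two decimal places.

20.57 wt%

M((Mn₀.₇₂Fe₀.₂₈)₃Al₂Si₃O₁₂) = 495.783 g/mol; M(Al2O3) = 101.961 g/mol.
Moles Al2O3 per formula unit = 2 Al ÷ 2 = 1.0000.
Al2O3 fraction = (1.0000 × 101.961) / 495.783 = 101.961/495.783 = 0.2057.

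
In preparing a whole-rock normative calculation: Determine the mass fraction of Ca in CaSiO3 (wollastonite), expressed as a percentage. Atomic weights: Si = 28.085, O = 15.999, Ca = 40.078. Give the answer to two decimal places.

34.50 weight percent

Molar mass of CaSiO3: 1×40.078 + 1×28.085 + 3×15.999 = 116.160 g/mol.
Mass of Ca per formula unit: 1 × 40.078 = 40.078 g.
Weight fraction Ca = 40.078 / 116.160 = 0.3450.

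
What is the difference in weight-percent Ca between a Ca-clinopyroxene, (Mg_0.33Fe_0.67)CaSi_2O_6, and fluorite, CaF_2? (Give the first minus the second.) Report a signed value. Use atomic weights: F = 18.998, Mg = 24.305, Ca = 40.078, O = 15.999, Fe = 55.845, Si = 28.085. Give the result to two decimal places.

-34.47 percentage points

First mineral: 40.078 g Ca in 237.679 g formula = 16.86 wt% Ca.
Second mineral: 40.078 g Ca in 78.074 g formula = 51.33 wt% Ca.
16.86% − 51.33% gives a difference of -34.47 percentage points.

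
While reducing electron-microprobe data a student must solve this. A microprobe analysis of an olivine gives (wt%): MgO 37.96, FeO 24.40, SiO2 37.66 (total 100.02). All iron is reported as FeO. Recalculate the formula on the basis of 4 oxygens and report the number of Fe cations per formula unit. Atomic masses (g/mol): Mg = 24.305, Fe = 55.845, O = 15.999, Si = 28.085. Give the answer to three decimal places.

0.536 Fe apfu

MgO (M=40.304): mol = 0.94184; Mg = 0.94184, O = 0.94184.
FeO (M=71.844): mol = 0.33962; Fe = 0.33962, O = 0.33962.
SiO2 (M=60.083): mol = 0.62680; Si = 0.62680, O = 1.25360.
ΣO = 2.53506; factor = 4/ΣO = 1.57787.
Fe apfu = 0.33962 × 1.57787 = 0.536.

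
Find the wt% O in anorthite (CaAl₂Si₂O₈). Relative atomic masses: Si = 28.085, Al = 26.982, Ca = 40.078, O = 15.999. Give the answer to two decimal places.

46.01 weight percent

Formula mass = 1×40.078 + 2×26.982 + 2×28.085 + 8×15.999 = 278.204 g/mol, of which 127.992 g is O.
So O makes up 127.992/278.204 = 0.4601 of the mass, i.e. 46.01%.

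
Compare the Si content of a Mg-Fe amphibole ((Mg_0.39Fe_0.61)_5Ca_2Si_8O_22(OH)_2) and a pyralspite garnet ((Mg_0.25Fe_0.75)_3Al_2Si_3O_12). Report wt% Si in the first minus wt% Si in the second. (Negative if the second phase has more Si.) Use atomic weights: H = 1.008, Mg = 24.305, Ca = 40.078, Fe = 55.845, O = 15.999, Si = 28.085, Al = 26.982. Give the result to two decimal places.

6.96 percentage points

Si in (Mg_0.39Fe_0.61)_5Ca_2Si_8O_22(OH)_2: molar mass 908.550 g/mol; 8×28.085 = 224.680 g → 24.73 wt%.
Si in (Mg_0.25Fe_0.75)_3Al_2Si_3O_12: molar mass 474.087 g/mol; 3×28.085 = 84.255 g → 17.77 wt%.
Difference = 24.73 − 17.77 = 6.96 percentage points.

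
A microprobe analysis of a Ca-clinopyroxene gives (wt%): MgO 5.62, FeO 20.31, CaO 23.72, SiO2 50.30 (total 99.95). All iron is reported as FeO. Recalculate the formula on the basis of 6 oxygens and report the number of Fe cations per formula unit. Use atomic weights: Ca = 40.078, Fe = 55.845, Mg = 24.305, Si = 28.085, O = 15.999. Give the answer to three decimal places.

0.673 Fe apfu

MgO (M=40.304): mol = 0.13944; Mg = 0.13944, O = 0.13944.
FeO (M=71.844): mol = 0.28270; Fe = 0.28270, O = 0.28270.
CaO (M=56.077): mol = 0.42299; Ca = 0.42299, O = 0.42299.
SiO2 (M=60.083): mol = 0.83718; Si = 0.83718, O = 1.67436.
ΣO = 2.51949; factor = 6/ΣO = 2.38143.
Fe apfu = 0.28270 × 2.38143 = 0.673.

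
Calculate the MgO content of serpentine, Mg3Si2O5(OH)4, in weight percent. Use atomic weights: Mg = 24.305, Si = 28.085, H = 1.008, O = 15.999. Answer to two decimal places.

43.63 wt%

Molar mass of Mg3Si2O5(OH)4 = 3×24.305 + 2×28.085 + 9×15.999 + 4×1.008 = 277.108 g/mol.
Each formula unit contains 3 Mg, equivalent to 3/1 = 3.0000 mol MgO.
M(MgO) = 1×24.305 + 1×15.999 = 40.304 g/mol.
Mass of MgO per formula unit = 3.0000 × 40.304 = 120.912 g.
MgO wt% = 120.912 / 277.108 × 100 = 43.63%.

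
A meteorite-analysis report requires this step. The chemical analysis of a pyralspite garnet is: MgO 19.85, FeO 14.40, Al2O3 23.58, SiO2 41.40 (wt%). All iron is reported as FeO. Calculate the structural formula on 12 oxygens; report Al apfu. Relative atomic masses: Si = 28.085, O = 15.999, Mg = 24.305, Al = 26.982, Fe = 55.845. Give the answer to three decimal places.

MgO: 19.85/40.304 = 0.49251 mol → 0.49251 mol Mg, 0.49251 mol O.
FeO: 14.40/71.844 = 0.20043 mol → 0.20043 mol Fe, 0.20043 mol O.
Al2O3: 23.58/101.961 = 0.23126 mol → 0.46252 mol Al, 0.69378 mol O.
SiO2: 41.40/60.083 = 0.68905 mol → 0.68905 mol Si, 1.37810 mol O.
Total oxygen = 2.76482 mol. Normalization factor = 12/2.76482 = 4.34025.
Al per 12 O = 0.46252 × 4.34025 = 2.007.

2.007 Al apfu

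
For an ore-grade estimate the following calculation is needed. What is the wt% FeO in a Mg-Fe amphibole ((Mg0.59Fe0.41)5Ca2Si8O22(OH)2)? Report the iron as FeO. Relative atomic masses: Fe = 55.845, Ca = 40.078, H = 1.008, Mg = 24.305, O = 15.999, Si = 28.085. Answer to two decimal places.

16.79 wt%

Molar mass of (Mg0.59Fe0.41)5Ca2Si8O22(OH)2 = 2.95*24.305 + 2.05*55.845 + 2*40.078 + 8*28.085 + 24*15.999 + 2*1.008 = 877.010 g/mol.
Each formula unit contains 2.05 Fe, equivalent to 2.05/1 = 2.0500 mol FeO.
M(FeO) = 1×55.845 + 1×15.999 = 71.844 g/mol.
Mass of FeO per formula unit = 2.0500 × 71.844 = 147.280 g.
FeO wt% = 147.280 / 877.010 × 100 = 16.79%.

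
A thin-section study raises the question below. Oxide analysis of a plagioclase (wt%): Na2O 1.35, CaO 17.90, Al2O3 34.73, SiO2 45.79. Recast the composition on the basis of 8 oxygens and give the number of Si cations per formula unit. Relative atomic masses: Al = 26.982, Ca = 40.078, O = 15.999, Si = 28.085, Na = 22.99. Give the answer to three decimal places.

2.112 Si apfu

1.35 wt% Na2O ÷ 61.979 g/mol = 0.02178 mol, giving 0.04356 Na and 0.02178 O.
17.90 wt% CaO ÷ 56.077 g/mol = 0.31920 mol, giving 0.31920 Ca and 0.31920 O.
34.73 wt% Al2O3 ÷ 101.961 g/mol = 0.34062 mol, giving 0.68124 Al and 1.02186 O.
45.79 wt% SiO2 ÷ 60.083 g/mol = 0.76211 mol, giving 0.76211 Si and 1.52422 O.
Oxygen sums to 2.88706; scaling by 8/2.88706 = 2.77099 puts the formula on 8 O.
Si: 0.76211 × 2.77099 = 2.112 atoms per formula unit.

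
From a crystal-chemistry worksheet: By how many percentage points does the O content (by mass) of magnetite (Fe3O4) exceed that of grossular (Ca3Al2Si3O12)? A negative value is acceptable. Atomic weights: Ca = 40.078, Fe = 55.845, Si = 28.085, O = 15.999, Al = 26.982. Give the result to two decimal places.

-14.98 percentage points

First mineral: 63.996 g O in 231.531 g formula = 27.64 wt% O.
Second mineral: 191.988 g O in 450.441 g formula = 42.62 wt% O.
27.64% − 42.62% gives a difference of -14.98 percentage points.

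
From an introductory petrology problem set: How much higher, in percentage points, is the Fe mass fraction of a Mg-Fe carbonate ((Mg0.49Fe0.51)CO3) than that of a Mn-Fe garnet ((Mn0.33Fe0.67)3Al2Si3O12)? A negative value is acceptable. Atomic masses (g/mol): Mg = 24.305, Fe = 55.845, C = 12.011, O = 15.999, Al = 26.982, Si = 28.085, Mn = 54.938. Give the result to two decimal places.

M((Mg0.49Fe0.51)CO3) = 100.398 g/mol, so wt% Fe = 28.481/100.398 × 100 = 28.37%.
M((Mn0.33Fe0.67)3Al2Si3O12) = 496.844 g/mol, so wt% Fe = 112.248/496.844 × 100 = 22.59%.
28.37 − 22.59 = 5.78 pp.

5.78 percentage points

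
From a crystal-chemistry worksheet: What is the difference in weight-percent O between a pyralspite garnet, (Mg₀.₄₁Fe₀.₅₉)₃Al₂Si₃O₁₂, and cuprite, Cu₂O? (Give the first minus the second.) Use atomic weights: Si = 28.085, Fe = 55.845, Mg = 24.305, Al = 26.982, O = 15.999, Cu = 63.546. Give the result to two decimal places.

M((Mg₀.₄₁Fe₀.₅₉)₃Al₂Si₃O₁₂) = 458.948 g/mol, so wt% O = 191.988/458.948 × 100 = 41.83%.
M(Cu₂O) = 143.091 g/mol, so wt% O = 15.999/143.091 × 100 = 11.18%.
41.83 − 11.18 = 30.65 pp.

30.65 percentage points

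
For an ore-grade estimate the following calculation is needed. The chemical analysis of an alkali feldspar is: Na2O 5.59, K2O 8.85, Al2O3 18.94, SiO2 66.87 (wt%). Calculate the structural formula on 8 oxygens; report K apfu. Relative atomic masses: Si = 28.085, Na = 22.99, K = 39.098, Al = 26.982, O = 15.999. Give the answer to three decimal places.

0.507 K apfu

Na2O: 5.59/61.979 = 0.09019 mol → 0.18038 mol Na, 0.09019 mol O.
K2O: 8.85/94.195 = 0.09395 mol → 0.18790 mol K, 0.09395 mol O.
Al2O3: 18.94/101.961 = 0.18576 mol → 0.37152 mol Al, 0.55728 mol O.
SiO2: 66.87/60.083 = 1.11296 mol → 1.11296 mol Si, 2.22592 mol O.
Total oxygen = 2.96734 mol. Normalization factor = 8/2.96734 = 2.69602.
K per 8 O = 0.18790 × 2.69602 = 0.507.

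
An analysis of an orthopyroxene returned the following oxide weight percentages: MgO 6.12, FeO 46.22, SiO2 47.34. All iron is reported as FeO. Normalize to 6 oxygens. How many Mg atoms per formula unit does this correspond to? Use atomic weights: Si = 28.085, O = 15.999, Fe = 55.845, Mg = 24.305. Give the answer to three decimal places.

MgO (M=40.304): mol = 0.15185; Mg = 0.15185, O = 0.15185.
FeO (M=71.844): mol = 0.64334; Fe = 0.64334, O = 0.64334.
SiO2 (M=60.083): mol = 0.78791; Si = 0.78791, O = 1.57582.
ΣO = 2.37101; factor = 6/ΣO = 2.53057.
Mg apfu = 0.15185 × 2.53057 = 0.384.

0.384 Mg apfu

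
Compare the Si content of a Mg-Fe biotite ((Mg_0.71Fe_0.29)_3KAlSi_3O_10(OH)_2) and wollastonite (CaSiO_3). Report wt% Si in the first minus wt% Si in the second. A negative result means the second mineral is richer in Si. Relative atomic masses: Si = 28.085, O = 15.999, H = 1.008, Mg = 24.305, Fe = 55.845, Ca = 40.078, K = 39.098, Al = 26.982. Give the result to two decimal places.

-5.23 percentage points

Si in (Mg_0.71Fe_0.29)_3KAlSi_3O_10(OH)_2: molar mass 444.694 g/mol; 3×28.085 = 84.255 g → 18.95 wt%.
Si in CaSiO_3: molar mass 116.160 g/mol; 1×28.085 = 28.085 g → 24.18 wt%.
Difference = 18.95 − 24.18 = -5.23 percentage points.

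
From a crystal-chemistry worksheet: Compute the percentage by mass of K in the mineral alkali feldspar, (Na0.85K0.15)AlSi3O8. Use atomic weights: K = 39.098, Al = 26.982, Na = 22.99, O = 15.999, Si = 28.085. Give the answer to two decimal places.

2.22 wt%

Molar mass of (Na0.85K0.15)AlSi3O8: 0.85×22.99 + 0.15×39.098 + 1×26.982 + 3×28.085 + 8×15.999 = 264.635 g/mol.
Mass of K per formula unit: 0.15 × 39.098 = 5.865 g.
Weight fraction K = 5.865 / 264.635 = 0.0222.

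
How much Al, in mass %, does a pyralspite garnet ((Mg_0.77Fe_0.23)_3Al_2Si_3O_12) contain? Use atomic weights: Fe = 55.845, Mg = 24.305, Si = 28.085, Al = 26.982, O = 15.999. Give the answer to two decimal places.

12.70 mass %

Molar mass of (Mg_0.77Fe_0.23)_3Al_2Si_3O_12: 2.31*24.305 + 0.69*55.845 + 2*26.982 + 3*28.085 + 12*15.999 = 424.885 g/mol.
Mass of Al per formula unit: 2 × 26.982 = 53.964 g.
Weight fraction Al = 53.964 / 424.885 = 0.1270.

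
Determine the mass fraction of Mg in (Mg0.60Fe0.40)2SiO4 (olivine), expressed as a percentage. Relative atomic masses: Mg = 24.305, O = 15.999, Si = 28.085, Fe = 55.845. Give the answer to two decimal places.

17.58 weight percent

Molar mass of (Mg0.60Fe0.40)2SiO4: 1.20·24.305 + 0.80·55.845 + 1·28.085 + 4·15.999 = 165.923 g/mol.
Mass of Mg per formula unit: 1.20 × 24.305 = 29.166 g.
Weight fraction Mg = 29.166 / 165.923 = 0.1758.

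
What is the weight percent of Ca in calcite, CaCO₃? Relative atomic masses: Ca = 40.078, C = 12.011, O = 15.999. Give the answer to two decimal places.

40.04 mass %

Formula mass = 1·40.078 + 1·12.011 + 3·15.999 = 100.086 g/mol, of which 40.078 g is Ca.
So Ca makes up 40.078/100.086 = 0.4004 of the mass, i.e. 40.04%.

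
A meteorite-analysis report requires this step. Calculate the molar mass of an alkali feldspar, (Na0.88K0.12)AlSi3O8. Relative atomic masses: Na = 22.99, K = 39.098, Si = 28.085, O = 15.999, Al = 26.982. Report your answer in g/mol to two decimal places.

264.15 g/mol

Na: 0.88 × 22.99 = 20.2312
K: 0.12 × 39.098 = 4.6918
Al: 1 × 26.982 = 26.9820
Si: 3 × 28.085 = 84.2550
O: 8 × 15.999 = 127.9920
Summing the contributions gives the formula mass.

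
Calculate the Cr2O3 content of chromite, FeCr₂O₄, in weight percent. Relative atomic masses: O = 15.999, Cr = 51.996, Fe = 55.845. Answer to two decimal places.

67.90 wt%

M(FeCr₂O₄) = 223.833 g/mol; M(Cr2O3) = 151.989 g/mol.
Moles Cr2O3 per formula unit = 2 Cr ÷ 2 = 1.0000.
Cr2O3 fraction = (1.0000 × 151.989) / 223.833 = 151.989/223.833 = 0.6790.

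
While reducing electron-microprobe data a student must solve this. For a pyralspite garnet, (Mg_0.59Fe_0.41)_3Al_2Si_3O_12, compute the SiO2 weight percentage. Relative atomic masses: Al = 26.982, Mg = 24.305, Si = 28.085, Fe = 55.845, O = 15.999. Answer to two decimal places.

40.79 wt%

Molar mass of (Mg_0.59Fe_0.41)_3Al_2Si_3O_12 = 1.77*24.305 + 1.23*55.845 + 2*26.982 + 3*28.085 + 12*15.999 = 441.916 g/mol.
Each formula unit contains 3 Si, equivalent to 3/1 = 3.0000 mol SiO2.
M(SiO2) = 1×28.085 + 2×15.999 = 60.083 g/mol.
Mass of SiO2 per formula unit = 3.0000 × 60.083 = 180.249 g.
SiO2 wt% = 180.249 / 441.916 × 100 = 40.79%.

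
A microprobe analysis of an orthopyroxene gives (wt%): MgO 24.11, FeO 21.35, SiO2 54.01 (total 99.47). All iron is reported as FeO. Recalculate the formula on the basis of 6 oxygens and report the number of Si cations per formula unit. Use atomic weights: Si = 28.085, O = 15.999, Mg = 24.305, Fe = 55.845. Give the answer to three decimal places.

2.003 Si apfu

MgO: 24.11/40.304 = 0.59820 mol → 0.59820 mol Mg, 0.59820 mol O.
FeO: 21.35/71.844 = 0.29717 mol → 0.29717 mol Fe, 0.29717 mol O.
SiO2: 54.01/60.083 = 0.89892 mol → 0.89892 mol Si, 1.79784 mol O.
Total oxygen = 2.69321 mol. Normalization factor = 6/2.69321 = 2.22782.
Si per 6 O = 0.89892 × 2.22782 = 2.003.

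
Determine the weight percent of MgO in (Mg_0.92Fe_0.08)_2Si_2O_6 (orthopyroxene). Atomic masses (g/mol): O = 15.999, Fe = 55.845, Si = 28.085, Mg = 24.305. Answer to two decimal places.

36.03 wt%

M((Mg_0.92Fe_0.08)_2Si_2O_6) = 205.820 g/mol; M(MgO) = 40.304 g/mol.
Moles MgO per formula unit = 1.84 Mg ÷ 1 = 1.8400.
MgO fraction = (1.8400 × 40.304) / 205.820 = 74.159/205.820 = 0.3603.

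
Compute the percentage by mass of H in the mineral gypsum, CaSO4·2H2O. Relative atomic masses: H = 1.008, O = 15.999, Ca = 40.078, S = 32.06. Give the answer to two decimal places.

2.34 mass %

Molar mass of CaSO4·2H2O: 1·40.078 + 1·32.06 + 6·15.999 + 4·1.008 = 172.164 g/mol.
Mass of H per formula unit: 4 × 1.008 = 4.032 g.
Weight fraction H = 4.032 / 172.164 = 0.0234.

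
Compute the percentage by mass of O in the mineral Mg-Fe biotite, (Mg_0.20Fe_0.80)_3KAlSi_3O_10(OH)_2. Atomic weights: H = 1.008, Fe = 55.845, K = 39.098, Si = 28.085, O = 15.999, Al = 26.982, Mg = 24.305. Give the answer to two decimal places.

Molar mass of (Mg_0.20Fe_0.80)_3KAlSi_3O_10(OH)_2: 0.60×24.305 + 2.40×55.845 + 1×39.098 + 1×26.982 + 3×28.085 + 12×15.999 + 2×1.008 = 492.950 g/mol.
Mass of O per formula unit: 12 × 15.999 = 191.988 g.
Weight fraction O = 191.988 / 492.950 = 0.3895.

38.95 wt%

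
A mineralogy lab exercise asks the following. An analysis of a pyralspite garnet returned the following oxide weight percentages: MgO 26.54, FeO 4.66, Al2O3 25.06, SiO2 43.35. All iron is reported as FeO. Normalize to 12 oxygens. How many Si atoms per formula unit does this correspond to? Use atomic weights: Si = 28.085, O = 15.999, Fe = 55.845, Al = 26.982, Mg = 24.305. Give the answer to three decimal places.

26.54 wt% MgO ÷ 40.304 g/mol = 0.65850 mol, giving 0.65850 Mg and 0.65850 O.
4.66 wt% FeO ÷ 71.844 g/mol = 0.06486 mol, giving 0.06486 Fe and 0.06486 O.
25.06 wt% Al2O3 ÷ 101.961 g/mol = 0.24578 mol, giving 0.49156 Al and 0.73734 O.
43.35 wt% SiO2 ÷ 60.083 g/mol = 0.72150 mol, giving 0.72150 Si and 1.44300 O.
Oxygen sums to 2.90370; scaling by 12/2.90370 = 4.13266 puts the formula on 12 O.
Si: 0.72150 × 4.13266 = 2.982 atoms per formula unit.

2.982 Si apfu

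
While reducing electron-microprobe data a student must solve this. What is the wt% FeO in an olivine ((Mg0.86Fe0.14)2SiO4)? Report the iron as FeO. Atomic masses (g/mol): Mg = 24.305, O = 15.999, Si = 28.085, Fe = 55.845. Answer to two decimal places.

13.45 wt%

M((Mg0.86Fe0.14)2SiO4) = 149.522 g/mol; M(FeO) = 71.844 g/mol.
Moles FeO per formula unit = 0.28 Fe ÷ 1 = 0.2800.
FeO fraction = (0.2800 × 71.844) / 149.522 = 20.116/149.522 = 0.1345.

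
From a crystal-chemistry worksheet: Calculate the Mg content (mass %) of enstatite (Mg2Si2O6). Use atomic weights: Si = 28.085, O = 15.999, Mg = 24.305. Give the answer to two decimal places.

M(Mg2Si2O6) = 200.774 g/mol.
Mg contributes 2 × 24.305 = 48.610 g per mole.
48.610/200.774 = 0.2421 → 24.21%.

24.21 mass %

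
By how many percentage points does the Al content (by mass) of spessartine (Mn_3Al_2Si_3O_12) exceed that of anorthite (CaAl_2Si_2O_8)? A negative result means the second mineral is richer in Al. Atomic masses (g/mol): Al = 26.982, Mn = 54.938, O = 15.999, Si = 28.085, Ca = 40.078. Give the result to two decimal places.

Al in Mn_3Al_2Si_3O_12: molar mass 495.021 g/mol; 2×26.982 = 53.964 g → 10.90 wt%.
Al in CaAl_2Si_2O_8: molar mass 278.204 g/mol; 2×26.982 = 53.964 g → 19.40 wt%.
Difference = 10.90 − 19.40 = -8.50 percentage points.

-8.50 percentage points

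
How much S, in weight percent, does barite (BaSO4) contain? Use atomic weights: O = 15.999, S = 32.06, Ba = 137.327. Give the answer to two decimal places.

13.74 weight percent

Formula mass = 1×137.327 + 1×32.06 + 4×15.999 = 233.383 g/mol, of which 32.060 g is S.
So S makes up 32.060/233.383 = 0.1374 of the mass, i.e. 13.74%.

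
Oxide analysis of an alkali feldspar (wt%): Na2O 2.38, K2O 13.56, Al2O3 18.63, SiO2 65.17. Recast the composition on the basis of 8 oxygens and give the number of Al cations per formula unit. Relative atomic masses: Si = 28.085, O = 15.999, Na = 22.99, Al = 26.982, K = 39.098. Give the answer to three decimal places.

Na2O: 2.38/61.979 = 0.03840 mol → 0.07680 mol Na, 0.03840 mol O.
K2O: 13.56/94.195 = 0.14396 mol → 0.28792 mol K, 0.14396 mol O.
Al2O3: 18.63/101.961 = 0.18272 mol → 0.36544 mol Al, 0.54816 mol O.
SiO2: 65.17/60.083 = 1.08467 mol → 1.08467 mol Si, 2.16934 mol O.
Total oxygen = 2.89986 mol. Normalization factor = 8/2.89986 = 2.75875.
Al per 8 O = 0.36544 × 2.75875 = 1.008.

1.008 Al apfu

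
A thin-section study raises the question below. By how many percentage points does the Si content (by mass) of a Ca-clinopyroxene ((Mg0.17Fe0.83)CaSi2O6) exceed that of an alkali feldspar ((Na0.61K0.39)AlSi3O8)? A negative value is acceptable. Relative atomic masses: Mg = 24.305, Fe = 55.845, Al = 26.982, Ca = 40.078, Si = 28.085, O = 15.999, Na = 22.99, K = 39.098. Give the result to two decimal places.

First mineral: 56.170 g Si in 242.725 g formula = 23.14 wt% Si.
Second mineral: 84.255 g Si in 268.501 g formula = 31.38 wt% Si.
23.14% − 31.38% gives a difference of -8.24 percentage points.

-8.24 percentage points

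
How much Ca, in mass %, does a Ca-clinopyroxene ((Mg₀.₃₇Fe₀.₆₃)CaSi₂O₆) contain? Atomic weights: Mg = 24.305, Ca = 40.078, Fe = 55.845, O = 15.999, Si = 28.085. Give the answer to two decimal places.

Molar mass of (Mg₀.₃₇Fe₀.₆₃)CaSi₂O₆: 0.37×24.305 + 0.63×55.845 + 1×40.078 + 2×28.085 + 6×15.999 = 236.417 g/mol.
Mass of Ca per formula unit: 1 × 40.078 = 40.078 g.
Weight fraction Ca = 40.078 / 236.417 = 0.1695.

16.95 mass %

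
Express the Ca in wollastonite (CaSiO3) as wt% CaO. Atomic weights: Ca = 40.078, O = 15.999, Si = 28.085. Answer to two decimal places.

M(CaSiO3) = 116.160 g/mol; M(CaO) = 56.077 g/mol.
Moles CaO per formula unit = 1 Ca ÷ 1 = 1.0000.
CaO fraction = (1.0000 × 56.077) / 116.160 = 56.077/116.160 = 0.4828.

48.28 wt%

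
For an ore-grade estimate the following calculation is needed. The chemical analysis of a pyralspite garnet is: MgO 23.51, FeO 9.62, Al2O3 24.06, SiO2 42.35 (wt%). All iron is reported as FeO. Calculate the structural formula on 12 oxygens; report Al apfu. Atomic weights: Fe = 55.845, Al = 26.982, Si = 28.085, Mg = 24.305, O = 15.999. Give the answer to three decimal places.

1.998 Al apfu

MgO (M=40.304): mol = 0.58332; Mg = 0.58332, O = 0.58332.
FeO (M=71.844): mol = 0.13390; Fe = 0.13390, O = 0.13390.
Al2O3 (M=101.961): mol = 0.23597; Al = 0.47194, O = 0.70791.
SiO2 (M=60.083): mol = 0.70486; Si = 0.70486, O = 1.40972.
ΣO = 2.83485; factor = 12/ΣO = 4.23303.
Al apfu = 0.47194 × 4.23303 = 1.998.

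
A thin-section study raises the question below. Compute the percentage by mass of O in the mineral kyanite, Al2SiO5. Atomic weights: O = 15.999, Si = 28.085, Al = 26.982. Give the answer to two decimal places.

Molar mass of Al2SiO5: 2*26.982 + 1*28.085 + 5*15.999 = 162.044 g/mol.
Mass of O per formula unit: 5 × 15.999 = 79.995 g.
Weight fraction O = 79.995 / 162.044 = 0.4937.

49.37 weight percent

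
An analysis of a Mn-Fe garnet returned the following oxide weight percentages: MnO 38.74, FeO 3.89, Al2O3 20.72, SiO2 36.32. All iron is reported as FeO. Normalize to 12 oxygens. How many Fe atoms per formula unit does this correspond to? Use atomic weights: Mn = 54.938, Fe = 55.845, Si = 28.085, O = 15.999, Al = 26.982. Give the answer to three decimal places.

0.269 Fe apfu

MnO: 38.74/70.937 = 0.54612 mol → 0.54612 mol Mn, 0.54612 mol O.
FeO: 3.89/71.844 = 0.05415 mol → 0.05415 mol Fe, 0.05415 mol O.
Al2O3: 20.72/101.961 = 0.20321 mol → 0.40642 mol Al, 0.60963 mol O.
SiO2: 36.32/60.083 = 0.60450 mol → 0.60450 mol Si, 1.20900 mol O.
Total oxygen = 2.41890 mol. Normalization factor = 12/2.41890 = 4.96093.
Fe per 12 O = 0.05415 × 4.96093 = 0.269.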